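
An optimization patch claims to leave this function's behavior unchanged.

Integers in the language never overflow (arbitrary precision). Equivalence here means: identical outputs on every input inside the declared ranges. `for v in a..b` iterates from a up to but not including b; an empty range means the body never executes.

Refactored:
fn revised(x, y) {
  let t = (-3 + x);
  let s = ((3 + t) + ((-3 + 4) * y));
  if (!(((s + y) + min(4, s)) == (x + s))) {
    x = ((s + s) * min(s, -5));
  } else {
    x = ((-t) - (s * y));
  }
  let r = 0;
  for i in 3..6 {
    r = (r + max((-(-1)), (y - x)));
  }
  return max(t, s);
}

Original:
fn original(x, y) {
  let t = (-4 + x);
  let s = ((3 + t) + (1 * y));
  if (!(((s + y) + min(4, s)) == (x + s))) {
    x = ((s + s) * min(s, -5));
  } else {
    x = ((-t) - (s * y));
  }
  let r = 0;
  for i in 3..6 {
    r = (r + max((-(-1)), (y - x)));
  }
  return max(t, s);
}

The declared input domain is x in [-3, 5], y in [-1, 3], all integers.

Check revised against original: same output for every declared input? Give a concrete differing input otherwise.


Run the pair on x=-3, y=-1.
original: t=-7, then s=-5, then (!(((s + y) + min(4, s)) == (x + s))) is true, then x=50, then r=0, then (i=3), then r=1, then (i=4), then r=2, then (i=5), then r=3, then returns -5
revised: t=-6, then s=-4, then (!(((s + y) + min(4, s)) == (x + s))) is true, then x=40, then r=0, then (i=3), then r=1, then (i=4), then r=2, then (i=5), then r=3, then returns -4
-5 != -4, so the rewrite changes behavior.
verdict: not equivalent; witness: x=-3, y=-1


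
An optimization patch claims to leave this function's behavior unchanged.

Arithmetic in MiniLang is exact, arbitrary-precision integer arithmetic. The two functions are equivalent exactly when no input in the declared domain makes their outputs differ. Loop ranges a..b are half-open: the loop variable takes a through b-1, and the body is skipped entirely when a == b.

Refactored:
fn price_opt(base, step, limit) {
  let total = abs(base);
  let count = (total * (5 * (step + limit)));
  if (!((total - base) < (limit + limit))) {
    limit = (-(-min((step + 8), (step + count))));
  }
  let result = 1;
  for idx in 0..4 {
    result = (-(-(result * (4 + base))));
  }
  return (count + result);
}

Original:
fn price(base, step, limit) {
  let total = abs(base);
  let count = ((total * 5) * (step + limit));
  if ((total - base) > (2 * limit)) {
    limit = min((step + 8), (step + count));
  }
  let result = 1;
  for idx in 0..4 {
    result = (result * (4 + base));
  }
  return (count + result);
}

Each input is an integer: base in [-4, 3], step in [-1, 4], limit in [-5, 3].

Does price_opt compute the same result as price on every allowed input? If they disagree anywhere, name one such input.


One difference looks behavioral, but it never changes the outcome for any declared input.
Tracing base=-2, step=4, limit=-5: price: total := 2 | count := -10 | ((total - base) > (2 * limit)): true | limit := -6 | result := 1 | iter idx=0: | result := 2 | iter idx=1: | result := 4 | iter idx=2: | result := 8 | iter idx=3: | result := 16 | result 6 | price_opt: total := 2 | count := -10 | (!((total - base) < (limit + limit))): true | limit := -6 | result := 1 | iter idx=0: | result := 2 | iter idx=1: | result := 4 | iter idx=2: | result := 8 | iter idx=3: | result := 16 | result 6 — matching result 6.
An exhaustive pass over the 432 declared inputs shows identical outputs.
verdict: equivalent


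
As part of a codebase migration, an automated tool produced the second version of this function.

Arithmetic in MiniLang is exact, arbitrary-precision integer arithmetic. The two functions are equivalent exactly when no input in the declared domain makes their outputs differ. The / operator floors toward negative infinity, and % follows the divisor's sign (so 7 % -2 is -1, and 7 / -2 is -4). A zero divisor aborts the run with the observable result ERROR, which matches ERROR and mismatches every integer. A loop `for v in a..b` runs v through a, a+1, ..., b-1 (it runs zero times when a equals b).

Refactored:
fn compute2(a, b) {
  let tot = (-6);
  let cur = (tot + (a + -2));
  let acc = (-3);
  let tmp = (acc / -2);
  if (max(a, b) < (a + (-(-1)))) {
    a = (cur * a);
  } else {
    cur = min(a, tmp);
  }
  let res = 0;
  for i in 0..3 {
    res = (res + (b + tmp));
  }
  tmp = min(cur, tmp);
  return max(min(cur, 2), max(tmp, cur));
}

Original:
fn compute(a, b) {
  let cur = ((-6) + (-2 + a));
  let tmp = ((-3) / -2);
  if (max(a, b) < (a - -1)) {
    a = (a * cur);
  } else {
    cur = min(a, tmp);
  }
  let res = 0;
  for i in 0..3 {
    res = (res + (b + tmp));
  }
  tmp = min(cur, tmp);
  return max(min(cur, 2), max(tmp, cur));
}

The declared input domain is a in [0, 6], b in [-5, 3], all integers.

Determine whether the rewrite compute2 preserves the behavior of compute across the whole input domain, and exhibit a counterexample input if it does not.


Although local variable names differ; and arithmetic usage differs; and statement counts differ, 63/63 inputs agree.
verdict: equivalent


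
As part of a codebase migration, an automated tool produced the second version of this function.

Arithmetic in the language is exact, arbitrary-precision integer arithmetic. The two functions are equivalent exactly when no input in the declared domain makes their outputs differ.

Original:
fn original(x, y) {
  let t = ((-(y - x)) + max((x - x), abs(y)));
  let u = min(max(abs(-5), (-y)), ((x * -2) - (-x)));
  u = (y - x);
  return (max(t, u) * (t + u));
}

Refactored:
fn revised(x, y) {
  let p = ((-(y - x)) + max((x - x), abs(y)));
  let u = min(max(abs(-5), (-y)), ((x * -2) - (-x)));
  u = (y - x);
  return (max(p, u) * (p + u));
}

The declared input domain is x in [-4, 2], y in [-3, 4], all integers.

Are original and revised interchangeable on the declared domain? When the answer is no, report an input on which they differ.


This is a faithful refactor — local variable names differ, but the computed results match everywhere.
Tracing x=1, y=1: original: t becomes 1; next u becomes -1; next u becomes 0; next final value 1 | revised: p becomes 1; next u becomes -1; next u becomes 0; next final value 1 — matching result 1.
Sweeping the whole domain (56 inputs) finds no disagreement.
verdict: equivalent


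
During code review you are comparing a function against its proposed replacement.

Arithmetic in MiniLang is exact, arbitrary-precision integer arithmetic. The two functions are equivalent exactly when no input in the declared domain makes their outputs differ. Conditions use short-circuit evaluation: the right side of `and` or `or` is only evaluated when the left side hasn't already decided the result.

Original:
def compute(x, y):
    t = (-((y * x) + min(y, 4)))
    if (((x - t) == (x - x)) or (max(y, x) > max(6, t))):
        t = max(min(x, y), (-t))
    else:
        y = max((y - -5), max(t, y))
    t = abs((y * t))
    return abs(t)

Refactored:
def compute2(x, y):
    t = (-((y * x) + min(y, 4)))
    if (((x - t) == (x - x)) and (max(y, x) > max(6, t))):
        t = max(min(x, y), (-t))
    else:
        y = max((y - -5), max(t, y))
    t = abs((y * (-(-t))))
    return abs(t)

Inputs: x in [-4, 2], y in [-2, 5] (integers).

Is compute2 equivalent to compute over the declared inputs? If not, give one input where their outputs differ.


Not equivalent: x=-2, y=-2 separates them (4 vs 6).
compute: t becomes -2; next (((x - t) == (x - x)) or (max(y, x) > max(6, t))) evaluates to true; next t becomes 2; next t becomes 4; next final value 4
compute2: t becomes -2; next (((x - t) == (x - x)) and (max(y, x) > max(6, t))) evaluates to false; next y becomes 3; next t becomes 6; next final value 6
verdict: not equivalent; witness: x=-2, y=-2


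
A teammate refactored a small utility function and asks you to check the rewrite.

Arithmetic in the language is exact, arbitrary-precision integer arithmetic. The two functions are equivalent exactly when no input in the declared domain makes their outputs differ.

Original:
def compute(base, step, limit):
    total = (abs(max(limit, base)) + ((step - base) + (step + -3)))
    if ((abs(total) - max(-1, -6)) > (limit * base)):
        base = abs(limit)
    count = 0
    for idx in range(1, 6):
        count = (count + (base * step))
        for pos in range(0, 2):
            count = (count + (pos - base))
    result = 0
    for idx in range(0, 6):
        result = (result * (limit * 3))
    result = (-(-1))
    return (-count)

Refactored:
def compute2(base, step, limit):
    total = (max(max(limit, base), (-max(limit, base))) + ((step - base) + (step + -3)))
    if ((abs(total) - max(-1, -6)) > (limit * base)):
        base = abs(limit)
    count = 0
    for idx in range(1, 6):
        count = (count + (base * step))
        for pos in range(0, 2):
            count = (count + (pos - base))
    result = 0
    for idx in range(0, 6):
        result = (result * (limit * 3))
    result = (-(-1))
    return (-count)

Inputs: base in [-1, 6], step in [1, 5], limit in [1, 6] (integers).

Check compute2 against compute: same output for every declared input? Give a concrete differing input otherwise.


Equivalent — the differences include min/max/abs usage differs, yet no declared input distinguishes the two.
Spot check at base=4, step=2, limit=3 — compute: total=1, then ((abs(total) - max(-1, -6)) > (limit * base)) is false, then count=0, then (idx=1), then count=8, then (pos=0), then count=4, then (pos=1), then count=1, then (idx=2), then count=9, then (pos=0), then count=5, then (pos=1), then count=2, then (idx=3), then count=10, then (pos=0), then count=6, then (pos=1), then count=3, then (idx=4), then count=11, then (pos=0), then count=7, then (pos=1), then count=4, then (idx=5), then count=12, then (pos=0), then count=8, then (pos=1), then count=5, then result=0, then (idx=0), then result=0, then (idx=1), then result=0, then (idx=2), then result=0, then (idx=3), then result=0, then (idx=4), then result=0, then (idx=5), then result=0, then result=1, then returns -5. compute2: total=1, then ((abs(total) - max(-1, -6)) > (limit * base)) is false, then count=0, then (idx=1), then count=8, then (pos=0), then count=4, then (pos=1), then count=1, then (idx=2), then count=9, then (pos=0), then count=5, then (pos=1), then count=2, then (idx=3), then count=10, then (pos=0), then count=6, then (pos=1), then count=3, then (idx=4), then count=11, then (pos=0), then count=7, then (pos=1), then count=4, then (idx=5), then count=12, then (pos=0), then count=8, then (pos=1), then count=5, then result=0, then (idx=0), then result=0, then (idx=1), then result=0, then (idx=2), then result=0, then (idx=3), then result=0, then (idx=4), then result=0, then (idx=5), then result=0, then result=1, then returns -5. Both give -5.
Sweeping the whole domain (240 inputs) finds no disagreement.
verdict: equivalent


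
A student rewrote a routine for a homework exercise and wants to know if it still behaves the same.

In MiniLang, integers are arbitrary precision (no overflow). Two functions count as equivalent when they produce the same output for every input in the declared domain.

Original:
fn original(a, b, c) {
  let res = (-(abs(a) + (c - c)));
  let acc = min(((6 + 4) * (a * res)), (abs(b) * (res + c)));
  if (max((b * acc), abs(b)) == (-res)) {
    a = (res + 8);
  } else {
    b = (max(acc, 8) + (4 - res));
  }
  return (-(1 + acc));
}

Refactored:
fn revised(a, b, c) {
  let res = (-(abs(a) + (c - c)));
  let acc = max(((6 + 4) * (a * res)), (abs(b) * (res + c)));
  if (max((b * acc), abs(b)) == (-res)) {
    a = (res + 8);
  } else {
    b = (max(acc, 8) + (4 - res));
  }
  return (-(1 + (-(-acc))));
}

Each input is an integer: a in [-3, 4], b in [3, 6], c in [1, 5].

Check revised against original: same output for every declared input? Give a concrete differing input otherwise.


Not equivalent: a=-3, b=3, c=1 separates them (5 vs -91).
original: res := -3 | acc := -6 | (max((b * acc), abs(b)) == (-res)): true | a := 5 | result 5
revised: res := -3 | acc := 90 | (max((b * acc), abs(b)) == (-res)): false | b := 97 | result -91
verdict: not equivalent; witness: a=-3, b=3, c=1


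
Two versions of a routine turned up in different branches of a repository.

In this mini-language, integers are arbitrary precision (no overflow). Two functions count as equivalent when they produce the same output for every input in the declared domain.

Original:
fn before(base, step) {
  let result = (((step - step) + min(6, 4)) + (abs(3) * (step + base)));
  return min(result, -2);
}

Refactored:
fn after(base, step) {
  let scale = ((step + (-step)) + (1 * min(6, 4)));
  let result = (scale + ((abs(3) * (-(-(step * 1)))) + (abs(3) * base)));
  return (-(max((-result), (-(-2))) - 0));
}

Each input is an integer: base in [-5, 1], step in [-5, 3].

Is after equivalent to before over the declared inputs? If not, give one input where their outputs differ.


Differences: local variable names differ; min/max/abs usage differs; constant usage differs; arithmetic usage differs; statement counts differ — yet all 63 inputs agree.
verdict: equivalent


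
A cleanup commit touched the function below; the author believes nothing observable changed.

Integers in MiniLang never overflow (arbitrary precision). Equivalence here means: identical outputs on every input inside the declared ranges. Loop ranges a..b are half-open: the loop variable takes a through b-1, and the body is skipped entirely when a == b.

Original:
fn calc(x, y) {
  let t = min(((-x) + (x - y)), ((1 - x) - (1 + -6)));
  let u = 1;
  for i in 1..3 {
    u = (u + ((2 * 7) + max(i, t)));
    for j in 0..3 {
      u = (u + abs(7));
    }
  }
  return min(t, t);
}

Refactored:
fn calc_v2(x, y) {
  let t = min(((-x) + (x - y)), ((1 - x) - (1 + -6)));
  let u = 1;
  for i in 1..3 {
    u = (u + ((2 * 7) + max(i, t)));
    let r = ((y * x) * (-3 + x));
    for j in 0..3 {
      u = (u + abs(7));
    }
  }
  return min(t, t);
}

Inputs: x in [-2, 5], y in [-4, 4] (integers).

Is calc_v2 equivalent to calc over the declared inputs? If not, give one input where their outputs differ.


Equivalent — the differences include local variable names differ; statement counts differ; constant usage differs; arithmetic usage differs, yet no declared input distinguishes the two.
One worked example (x=2, y=1) — calc: t=-1, then u=1, then (i=1), then u=16, then (j=0), then u=23, then (j=1), then u=30, then (j=2), then u=37, then (i=2), then u=53, then (j=0), then u=60, then (j=1), then u=67, then (j=2), then u=74, then returns -1; calc_v2: t=-1, then u=1, then (i=1), then u=16, then r=-2, then (j=0), then u=23, then (j=1), then u=30, then (j=2), then u=37, then (i=2), then u=53, then r=-2, then (j=0), then u=60, then (j=1), then u=67, then (j=2), then u=74, then returns -1; agreement on -1.
An exhaustive pass over the 72 declared inputs shows identical outputs.
verdict: equivalent


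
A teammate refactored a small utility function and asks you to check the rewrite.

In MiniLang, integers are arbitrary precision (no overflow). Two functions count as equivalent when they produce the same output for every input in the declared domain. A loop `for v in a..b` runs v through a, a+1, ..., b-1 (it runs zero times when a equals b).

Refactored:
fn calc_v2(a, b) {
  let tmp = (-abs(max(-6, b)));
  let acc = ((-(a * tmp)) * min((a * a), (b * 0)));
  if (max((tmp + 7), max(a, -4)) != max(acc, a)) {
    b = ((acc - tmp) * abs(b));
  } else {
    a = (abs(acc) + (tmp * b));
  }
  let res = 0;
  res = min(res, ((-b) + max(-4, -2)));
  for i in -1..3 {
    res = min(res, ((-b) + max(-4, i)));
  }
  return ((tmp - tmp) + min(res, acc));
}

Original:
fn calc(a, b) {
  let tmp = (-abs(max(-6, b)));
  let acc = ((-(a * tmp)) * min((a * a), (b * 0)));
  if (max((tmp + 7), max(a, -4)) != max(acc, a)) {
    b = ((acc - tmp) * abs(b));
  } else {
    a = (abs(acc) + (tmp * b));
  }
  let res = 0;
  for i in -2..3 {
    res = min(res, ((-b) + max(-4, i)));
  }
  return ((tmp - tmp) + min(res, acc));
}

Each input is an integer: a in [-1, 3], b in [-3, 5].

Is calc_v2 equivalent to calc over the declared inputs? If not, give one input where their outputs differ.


Equivalent — the differences include statement counts differ; also min/max/abs usage differs; also arithmetic usage differs; also constant usage differs; also loop structure differs, yet no declared input distinguishes the two.
Tracing a=-1, b=1: calc: tmp = -1; acc = 0; (max((tmp + 7), max(a, -4)) != max(acc, a)) -> true; b = 1; res = 0; [i=-2]; res = -3; [i=-1]; res = -3; [i=0]; res = -3; [i=1]; res = -3; [i=2]; res = -3; return -3 | calc_v2: tmp = -1; acc = 0; (max((tmp + 7), max(a, -4)) != max(acc, a)) -> true; b = 1; res = 0; res = -3; [i=-1]; res = -3; [i=0]; res = -3; [i=1]; res = -3; [i=2]; res = -3; return -3 — matching result -3.
Checked all 45 inputs in the declared domain: the outputs agree on every one.
verdict: equivalent


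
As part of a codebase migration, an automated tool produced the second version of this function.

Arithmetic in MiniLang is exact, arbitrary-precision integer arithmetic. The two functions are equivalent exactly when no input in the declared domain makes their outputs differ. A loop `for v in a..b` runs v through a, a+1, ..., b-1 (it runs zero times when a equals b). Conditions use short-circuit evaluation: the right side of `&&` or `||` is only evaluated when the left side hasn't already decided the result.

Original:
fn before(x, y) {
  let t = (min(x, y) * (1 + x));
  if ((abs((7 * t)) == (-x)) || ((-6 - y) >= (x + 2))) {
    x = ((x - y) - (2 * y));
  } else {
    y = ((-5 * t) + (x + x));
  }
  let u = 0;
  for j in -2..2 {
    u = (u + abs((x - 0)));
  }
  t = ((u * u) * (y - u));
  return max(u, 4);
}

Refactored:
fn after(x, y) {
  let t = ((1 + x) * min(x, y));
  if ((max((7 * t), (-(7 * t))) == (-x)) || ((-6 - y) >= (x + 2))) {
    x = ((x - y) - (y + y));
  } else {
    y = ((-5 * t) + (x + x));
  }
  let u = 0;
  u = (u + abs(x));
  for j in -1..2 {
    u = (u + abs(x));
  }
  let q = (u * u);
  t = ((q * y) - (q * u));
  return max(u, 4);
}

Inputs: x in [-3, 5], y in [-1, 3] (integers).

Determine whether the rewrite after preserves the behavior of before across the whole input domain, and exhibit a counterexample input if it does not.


This is a faithful refactor — arithmetic usage differs; also constant usage differs; also loop structure differs; also local variable names differ; also statement counts differ; also min/max/abs usage differs, but the computed results match everywhere.
One worked example (x=5, y=-1) — before: t = -6; ((abs((7 * t)) == (-x)) || ((-6 - y) >= (x + 2))) -> false; y = 40; u = 0; [j=-2]; u = 5; [j=-1]; u = 10; [j=0]; u = 15; [j=1]; u = 20; t = 8000; return 20; after: t = -6; ((max((7 * t), (-(7 * t))) == (-x)) || ((-6 - y) >= (x + 2))) -> false; y = 40; u = 0; u = 5; [j=-1]; u = 10; [j=0]; u = 15; [j=1]; u = 20; q = 400; t = 8000; return 20; agreement on 20.
Across all 45 domain points the two functions coincide.
verdict: equivalent


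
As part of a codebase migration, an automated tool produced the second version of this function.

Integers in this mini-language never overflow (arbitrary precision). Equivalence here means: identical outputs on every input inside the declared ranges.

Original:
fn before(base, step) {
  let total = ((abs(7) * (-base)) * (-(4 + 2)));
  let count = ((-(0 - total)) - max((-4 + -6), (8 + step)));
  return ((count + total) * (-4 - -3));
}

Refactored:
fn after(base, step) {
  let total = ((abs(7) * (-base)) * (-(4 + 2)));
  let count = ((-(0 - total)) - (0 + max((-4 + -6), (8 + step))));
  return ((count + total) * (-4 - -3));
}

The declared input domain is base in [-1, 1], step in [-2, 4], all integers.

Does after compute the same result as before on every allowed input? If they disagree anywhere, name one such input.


Reading the diff, among the changes: arithmetic usage differs; also constant usage differs.
As a probe, take base=-1, step=-2: before runs total = -42; count = -48; return 90; after runs total = -42; count = -48; return 90; both end at 90.
Checked all 21 inputs in the declared domain: the outputs agree on every one.
verdict: equivalent


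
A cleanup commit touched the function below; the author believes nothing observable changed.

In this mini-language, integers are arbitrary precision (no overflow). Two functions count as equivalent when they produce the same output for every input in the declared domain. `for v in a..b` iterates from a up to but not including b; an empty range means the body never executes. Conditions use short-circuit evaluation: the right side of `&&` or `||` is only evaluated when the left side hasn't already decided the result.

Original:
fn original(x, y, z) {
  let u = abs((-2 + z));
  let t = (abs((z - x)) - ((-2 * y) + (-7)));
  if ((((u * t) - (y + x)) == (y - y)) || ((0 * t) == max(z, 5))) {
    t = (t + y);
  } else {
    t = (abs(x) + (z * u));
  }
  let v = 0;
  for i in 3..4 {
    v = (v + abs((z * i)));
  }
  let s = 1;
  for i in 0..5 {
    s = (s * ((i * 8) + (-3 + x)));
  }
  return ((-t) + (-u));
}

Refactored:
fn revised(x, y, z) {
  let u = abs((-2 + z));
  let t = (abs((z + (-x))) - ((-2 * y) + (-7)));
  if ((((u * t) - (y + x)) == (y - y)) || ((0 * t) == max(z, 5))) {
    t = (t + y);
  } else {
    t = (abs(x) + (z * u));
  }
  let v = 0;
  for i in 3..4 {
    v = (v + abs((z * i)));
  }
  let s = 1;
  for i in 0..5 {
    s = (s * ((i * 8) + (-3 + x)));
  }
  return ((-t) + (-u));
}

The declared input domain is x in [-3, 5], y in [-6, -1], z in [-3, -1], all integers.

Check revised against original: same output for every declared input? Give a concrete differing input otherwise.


Behavior is preserved: although arithmetic usage differs, the outputs never diverge.
As a probe, take x=5, y=-2, z=-3: original runs u := 5 | t := 11 | ((((u * t) - (y + x)) == (y - y)) || ((0 * t) == max(z, 5))): false | t := -10 | v := 0 | iter i=3: | v := 9 | s := 1 | iter i=0: | s := 2 | iter i=1: | s := 20 | iter i=2: | s := 360 | iter i=3: | s := 9360 | iter i=4: | s := 318240 | result 5; revised runs u := 5 | t := 11 | ((((u * t) - (y + x)) == (y - y)) || ((0 * t) == max(z, 5))): false | t := -10 | v := 0 | iter i=3: | v := 9 | s := 1 | iter i=0: | s := 2 | iter i=1: | s := 20 | iter i=2: | s := 360 | iter i=3: | s := 9360 | iter i=4: | s := 318240 | result 5; both end at 5.
Every one of the 162 inputs gives matching results.
verdict: equivalent


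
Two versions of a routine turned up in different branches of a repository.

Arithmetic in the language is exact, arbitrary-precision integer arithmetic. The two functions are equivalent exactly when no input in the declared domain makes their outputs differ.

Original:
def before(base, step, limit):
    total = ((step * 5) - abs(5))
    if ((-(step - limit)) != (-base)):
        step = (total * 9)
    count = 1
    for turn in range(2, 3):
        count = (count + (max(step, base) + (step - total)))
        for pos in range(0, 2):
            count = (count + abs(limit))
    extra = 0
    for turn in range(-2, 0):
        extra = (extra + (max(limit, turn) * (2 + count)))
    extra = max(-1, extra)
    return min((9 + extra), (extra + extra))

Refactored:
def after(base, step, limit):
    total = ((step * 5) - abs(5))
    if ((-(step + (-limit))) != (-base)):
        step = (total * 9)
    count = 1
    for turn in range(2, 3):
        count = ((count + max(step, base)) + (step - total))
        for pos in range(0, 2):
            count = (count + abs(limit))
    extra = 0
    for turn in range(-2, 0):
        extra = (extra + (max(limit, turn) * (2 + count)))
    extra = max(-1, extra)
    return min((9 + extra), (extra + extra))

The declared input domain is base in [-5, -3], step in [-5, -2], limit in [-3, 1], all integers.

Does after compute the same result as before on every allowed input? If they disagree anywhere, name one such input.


The two versions differ — the changes include arithmetic usage differs.
One worked example (base=-5, step=-3, limit=-2) — before: total=-20, then ((-(step - limit)) != (-base)) is true, then step=-180, then count=1, then (turn=2), then count=-164, then (pos=0), then count=-162, then (pos=1), then count=-160, then extra=0, then (turn=-2), then extra=316, then (turn=-1), then extra=474, then extra=474, then returns 483; after: total=-20, then ((-(step + (-limit))) != (-base)) is true, then step=-180, then count=1, then (turn=2), then count=-164, then (pos=0), then count=-162, then (pos=1), then count=-160, then extra=0, then (turn=-2), then extra=316, then (turn=-1), then extra=474, then extra=474, then returns 483; agreement on 483.
An exhaustive pass over the 60 declared inputs shows identical outputs.
verdict: equivalent


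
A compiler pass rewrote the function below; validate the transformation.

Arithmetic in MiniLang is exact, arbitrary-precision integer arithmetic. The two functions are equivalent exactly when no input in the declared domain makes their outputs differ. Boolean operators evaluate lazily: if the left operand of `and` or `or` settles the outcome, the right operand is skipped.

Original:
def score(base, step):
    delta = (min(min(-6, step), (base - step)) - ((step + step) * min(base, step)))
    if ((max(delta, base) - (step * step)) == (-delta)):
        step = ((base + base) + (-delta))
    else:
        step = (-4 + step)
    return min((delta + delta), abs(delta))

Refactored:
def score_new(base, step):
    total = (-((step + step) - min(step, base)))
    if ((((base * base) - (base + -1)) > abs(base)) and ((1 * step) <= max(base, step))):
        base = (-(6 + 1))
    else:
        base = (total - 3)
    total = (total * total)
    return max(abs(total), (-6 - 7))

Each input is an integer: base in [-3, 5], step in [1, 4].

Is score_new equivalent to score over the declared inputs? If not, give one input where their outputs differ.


Evaluate both at base=-3, step=1.
score: delta=0, then ((max(delta, base) - (step * step)) == (-delta)) is false, then step=-3, then returns 0
score_new: total=-5, then ((((base * base) - (base + -1)) > abs(base)) and ((1 * step) <= max(base, step))) is true, then base=-7, then total=25, then returns 25
0 against 25: the behavior changed.
verdict: not equivalent; witness: base=-3, step=1


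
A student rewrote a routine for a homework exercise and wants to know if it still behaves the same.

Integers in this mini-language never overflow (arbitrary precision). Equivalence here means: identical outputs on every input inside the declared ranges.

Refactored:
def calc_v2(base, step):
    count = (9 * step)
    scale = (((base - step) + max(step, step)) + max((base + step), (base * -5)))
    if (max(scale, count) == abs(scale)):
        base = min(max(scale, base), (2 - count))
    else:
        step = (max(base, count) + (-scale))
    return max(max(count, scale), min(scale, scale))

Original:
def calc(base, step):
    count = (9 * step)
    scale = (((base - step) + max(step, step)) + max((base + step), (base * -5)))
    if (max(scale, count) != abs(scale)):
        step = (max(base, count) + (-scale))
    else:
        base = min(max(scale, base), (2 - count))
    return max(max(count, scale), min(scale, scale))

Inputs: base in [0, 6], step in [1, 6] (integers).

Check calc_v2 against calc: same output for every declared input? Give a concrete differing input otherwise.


Changes here: comparison usage differs; the full 42-point sweep finds no disagreement.
verdict: equivalent


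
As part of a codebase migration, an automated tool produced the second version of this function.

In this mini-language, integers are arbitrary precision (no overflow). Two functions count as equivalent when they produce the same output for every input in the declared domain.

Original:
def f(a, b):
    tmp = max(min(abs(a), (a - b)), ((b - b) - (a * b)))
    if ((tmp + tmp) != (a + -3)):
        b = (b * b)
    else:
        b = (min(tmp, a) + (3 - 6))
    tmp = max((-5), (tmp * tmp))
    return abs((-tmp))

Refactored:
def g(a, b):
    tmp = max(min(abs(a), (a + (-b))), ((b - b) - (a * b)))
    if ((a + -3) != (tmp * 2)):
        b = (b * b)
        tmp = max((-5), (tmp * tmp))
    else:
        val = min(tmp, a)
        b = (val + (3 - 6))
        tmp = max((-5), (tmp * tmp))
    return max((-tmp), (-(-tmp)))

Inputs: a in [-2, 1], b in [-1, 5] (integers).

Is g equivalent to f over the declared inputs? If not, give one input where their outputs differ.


Comparing the listings, the differences include: local variable names differ, min/max/abs usage differs, arithmetic usage differs, constant usage differs, statement counts differ.
Spot check at a=1, b=5 — f: tmp = -4; ((tmp + tmp) != (a + -3)) -> true; b = 25; tmp = 16; return 16. g: tmp = -4; ((a + -3) != (tmp * 2)) -> true; b = 25; tmp = 16; return 16. Both give 16.
Across all 28 domain points the two functions coincide.
verdict: equivalent


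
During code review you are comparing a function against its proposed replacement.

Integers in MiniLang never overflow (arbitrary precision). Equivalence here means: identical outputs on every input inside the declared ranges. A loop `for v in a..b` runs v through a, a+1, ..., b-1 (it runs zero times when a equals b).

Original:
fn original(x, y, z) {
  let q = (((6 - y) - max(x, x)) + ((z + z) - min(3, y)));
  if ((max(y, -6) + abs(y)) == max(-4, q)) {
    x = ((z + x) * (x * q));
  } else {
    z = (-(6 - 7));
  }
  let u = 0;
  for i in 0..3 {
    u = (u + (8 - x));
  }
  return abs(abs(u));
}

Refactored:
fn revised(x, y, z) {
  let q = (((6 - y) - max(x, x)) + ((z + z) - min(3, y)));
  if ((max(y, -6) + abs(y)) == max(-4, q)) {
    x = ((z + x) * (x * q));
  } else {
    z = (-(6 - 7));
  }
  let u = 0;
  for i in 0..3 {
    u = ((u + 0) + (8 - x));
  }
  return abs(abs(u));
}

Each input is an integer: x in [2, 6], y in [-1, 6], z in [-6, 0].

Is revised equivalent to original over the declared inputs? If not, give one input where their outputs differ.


Although arithmetic usage differs, constant usage differs, 280/280 inputs agree.
verdict: equivalent


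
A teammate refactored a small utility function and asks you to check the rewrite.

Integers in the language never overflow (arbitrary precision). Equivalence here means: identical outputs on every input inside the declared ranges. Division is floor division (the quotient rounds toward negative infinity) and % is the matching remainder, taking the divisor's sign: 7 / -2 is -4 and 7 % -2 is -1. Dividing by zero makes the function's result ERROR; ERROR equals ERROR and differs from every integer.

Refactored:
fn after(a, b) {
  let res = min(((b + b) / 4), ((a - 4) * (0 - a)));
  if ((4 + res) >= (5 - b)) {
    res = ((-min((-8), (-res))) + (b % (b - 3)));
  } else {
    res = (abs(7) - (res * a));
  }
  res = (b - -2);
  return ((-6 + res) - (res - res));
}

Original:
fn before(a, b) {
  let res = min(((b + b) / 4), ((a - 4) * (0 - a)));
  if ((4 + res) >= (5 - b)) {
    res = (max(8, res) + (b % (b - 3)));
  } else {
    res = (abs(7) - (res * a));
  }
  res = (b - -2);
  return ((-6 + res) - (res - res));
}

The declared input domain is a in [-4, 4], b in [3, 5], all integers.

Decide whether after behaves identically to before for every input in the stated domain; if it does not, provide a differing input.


Reading the diff, among the changes: min/max/abs usage differs.
One worked example (a=-2, b=4) — before: res = -12; ((4 + res) >= (5 - b)) -> false; res = -17; res = 6; return 0; after: res = -12; ((4 + res) >= (5 - b)) -> false; res = -17; res = 6; return 0; agreement on 0.
Checked all 27 inputs in the declared domain: the outputs agree on every one.
verdict: equivalent


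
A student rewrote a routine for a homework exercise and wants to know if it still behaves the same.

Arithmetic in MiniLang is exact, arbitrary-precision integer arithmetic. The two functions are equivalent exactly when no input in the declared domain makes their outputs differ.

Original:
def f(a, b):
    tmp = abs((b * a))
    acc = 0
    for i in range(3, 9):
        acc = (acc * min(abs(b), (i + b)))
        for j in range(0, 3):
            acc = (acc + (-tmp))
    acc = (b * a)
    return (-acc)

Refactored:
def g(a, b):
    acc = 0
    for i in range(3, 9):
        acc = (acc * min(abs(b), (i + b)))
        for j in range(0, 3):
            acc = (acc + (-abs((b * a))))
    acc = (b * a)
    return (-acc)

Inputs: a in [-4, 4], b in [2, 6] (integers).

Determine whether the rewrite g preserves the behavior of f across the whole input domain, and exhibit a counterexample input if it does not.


Although statement counts differ; and local variable names differ, 45/45 inputs agree.
verdict: equivalent


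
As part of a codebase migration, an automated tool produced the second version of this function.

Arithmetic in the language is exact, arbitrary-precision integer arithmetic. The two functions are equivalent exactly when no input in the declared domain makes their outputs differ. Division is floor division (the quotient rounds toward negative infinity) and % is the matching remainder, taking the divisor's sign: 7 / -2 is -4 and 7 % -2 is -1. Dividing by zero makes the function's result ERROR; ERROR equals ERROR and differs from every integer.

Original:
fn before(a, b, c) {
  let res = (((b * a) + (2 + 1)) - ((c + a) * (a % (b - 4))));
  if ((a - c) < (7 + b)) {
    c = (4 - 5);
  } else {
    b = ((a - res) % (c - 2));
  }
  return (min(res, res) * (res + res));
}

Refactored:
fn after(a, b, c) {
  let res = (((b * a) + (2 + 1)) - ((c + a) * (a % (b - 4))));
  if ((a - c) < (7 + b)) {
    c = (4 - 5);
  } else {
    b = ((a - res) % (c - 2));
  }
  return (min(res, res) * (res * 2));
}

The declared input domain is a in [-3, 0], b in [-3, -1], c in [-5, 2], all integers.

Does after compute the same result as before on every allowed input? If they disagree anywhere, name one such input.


Changes here: constant usage differs, and arithmetic usage differs; the full 96-point sweep finds no disagreement.
verdict: equivalent


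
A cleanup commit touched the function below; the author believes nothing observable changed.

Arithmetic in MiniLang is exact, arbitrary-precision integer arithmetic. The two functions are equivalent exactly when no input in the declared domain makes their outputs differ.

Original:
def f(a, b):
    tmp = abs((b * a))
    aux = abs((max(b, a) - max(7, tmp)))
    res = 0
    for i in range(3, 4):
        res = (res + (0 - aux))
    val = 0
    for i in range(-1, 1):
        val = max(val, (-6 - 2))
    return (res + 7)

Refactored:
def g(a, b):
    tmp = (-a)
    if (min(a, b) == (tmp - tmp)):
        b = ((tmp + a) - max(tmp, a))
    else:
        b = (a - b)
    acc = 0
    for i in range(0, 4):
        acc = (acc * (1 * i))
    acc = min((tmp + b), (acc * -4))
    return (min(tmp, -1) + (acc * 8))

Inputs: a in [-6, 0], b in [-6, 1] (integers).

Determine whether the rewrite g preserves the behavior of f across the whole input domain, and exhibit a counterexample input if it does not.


Run the pair on a=-6, b=-6.
f: tmp=36, then aux=42, then res=0, then (i=3), then res=-42, then val=0, then (i=-1), then val=0, then (i=0), then val=0, then returns -35
g: tmp=6, then (min(a, b) == (tmp - tmp)) is false, then b=0, then acc=0, then (i=0), then acc=0, then (i=1), then acc=0, then (i=2), then acc=0, then (i=3), then acc=0, then acc=0, then returns -1
-35 against -1: the behavior changed.
verdict: not equivalent; witness: a=-6, b=-6


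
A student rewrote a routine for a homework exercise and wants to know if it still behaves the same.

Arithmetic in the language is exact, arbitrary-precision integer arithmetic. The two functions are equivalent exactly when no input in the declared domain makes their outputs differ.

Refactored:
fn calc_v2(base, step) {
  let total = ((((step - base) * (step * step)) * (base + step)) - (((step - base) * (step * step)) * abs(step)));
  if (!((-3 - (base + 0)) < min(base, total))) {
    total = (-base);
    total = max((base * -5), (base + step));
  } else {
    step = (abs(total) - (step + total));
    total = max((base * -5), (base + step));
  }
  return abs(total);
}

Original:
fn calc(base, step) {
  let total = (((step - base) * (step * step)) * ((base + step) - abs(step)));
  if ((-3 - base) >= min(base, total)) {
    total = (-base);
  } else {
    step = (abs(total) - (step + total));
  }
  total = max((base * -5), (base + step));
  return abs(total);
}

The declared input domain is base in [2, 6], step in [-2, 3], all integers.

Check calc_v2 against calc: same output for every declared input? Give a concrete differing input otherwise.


Behavior is preserved: although arithmetic usage differs; and constant usage differs; and min/max/abs usage differs; and comparison usage differs; and boolean connective usage differs; and statement counts differ, the outputs never diverge.
Tracing base=5, step=2: calc: total := -60 | ((-3 - base) >= min(base, total)): true | total := -5 | total := 7 | result 7 | calc_v2: total := -60 | (!((-3 - (base + 0)) < min(base, total))): true | total := -5 | total := 7 | result 7 — matching result 7.
An exhaustive pass over the 30 declared inputs shows identical outputs.
verdict: equivalent


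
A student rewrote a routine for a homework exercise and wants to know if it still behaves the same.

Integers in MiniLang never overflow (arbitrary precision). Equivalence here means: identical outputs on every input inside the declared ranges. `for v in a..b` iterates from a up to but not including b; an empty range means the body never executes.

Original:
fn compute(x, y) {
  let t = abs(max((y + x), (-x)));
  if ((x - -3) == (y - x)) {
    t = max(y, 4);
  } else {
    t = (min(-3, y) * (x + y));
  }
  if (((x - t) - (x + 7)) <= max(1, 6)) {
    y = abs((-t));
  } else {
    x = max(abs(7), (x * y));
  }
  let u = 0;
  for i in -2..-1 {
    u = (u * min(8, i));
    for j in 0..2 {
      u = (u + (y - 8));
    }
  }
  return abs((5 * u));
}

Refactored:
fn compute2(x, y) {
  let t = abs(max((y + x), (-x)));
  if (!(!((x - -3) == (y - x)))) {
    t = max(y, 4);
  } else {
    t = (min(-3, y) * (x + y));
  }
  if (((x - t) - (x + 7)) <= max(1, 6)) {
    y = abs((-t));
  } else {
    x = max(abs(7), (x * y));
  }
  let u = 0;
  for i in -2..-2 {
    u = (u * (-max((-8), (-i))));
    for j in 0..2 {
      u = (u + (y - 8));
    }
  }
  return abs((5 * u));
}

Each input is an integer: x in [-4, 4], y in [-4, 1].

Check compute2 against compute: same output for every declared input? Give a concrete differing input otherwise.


Evaluate both at x=-4, y=-4.
compute: t becomes 4; next ((x - -3) == (y - x)) evaluates to false; next t becomes 32; next (((x - t) - (x + 7)) <= max(1, 6)) evaluates to true; next y becomes 32; next u becomes 0; next at i=-2:; next u becomes 0; next at j=0:; next u becomes 24; next at j=1:; next u becomes 48; next final value 240
compute2: t becomes 4; next (!(!((x - -3) == (y - x)))) evaluates to false; next t becomes 32; next (((x - t) - (x + 7)) <= max(1, 6)) evaluates to true; next y becomes 32; next u becomes 0; next i never enters its loop body; next final value 0
240 against 0: the behavior changed.
verdict: not equivalent; witness: x=-4, y=-4


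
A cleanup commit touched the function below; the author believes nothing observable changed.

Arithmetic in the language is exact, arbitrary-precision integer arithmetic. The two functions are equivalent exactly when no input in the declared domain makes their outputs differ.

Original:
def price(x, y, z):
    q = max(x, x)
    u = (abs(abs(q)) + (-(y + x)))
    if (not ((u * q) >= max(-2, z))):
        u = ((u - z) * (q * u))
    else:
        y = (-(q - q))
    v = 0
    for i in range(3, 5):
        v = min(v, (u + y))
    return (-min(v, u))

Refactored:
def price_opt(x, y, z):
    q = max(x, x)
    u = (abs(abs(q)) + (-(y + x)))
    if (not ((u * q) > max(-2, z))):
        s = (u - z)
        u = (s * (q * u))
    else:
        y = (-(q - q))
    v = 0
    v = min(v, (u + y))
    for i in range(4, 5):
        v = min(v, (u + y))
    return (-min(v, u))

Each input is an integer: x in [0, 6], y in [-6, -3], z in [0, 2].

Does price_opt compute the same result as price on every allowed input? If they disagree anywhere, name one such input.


There is a counterexample at x=0, y=-6, z=0: 0 on one side, 6 on the other.
price: q=0, then u=6, then (not ((u * q) >= max(-2, z))) is false, then y=0, then v=0, then (i=3), then v=0, then (i=4), then v=0, then returns 0
price_opt: q=0, then u=6, then (not ((u * q) > max(-2, z))) is true, then s=6, then u=0, then v=0, then v=-6, then (i=4), then v=-6, then returns 6
verdict: not equivalent; witness: x=0, y=-6, z=0
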